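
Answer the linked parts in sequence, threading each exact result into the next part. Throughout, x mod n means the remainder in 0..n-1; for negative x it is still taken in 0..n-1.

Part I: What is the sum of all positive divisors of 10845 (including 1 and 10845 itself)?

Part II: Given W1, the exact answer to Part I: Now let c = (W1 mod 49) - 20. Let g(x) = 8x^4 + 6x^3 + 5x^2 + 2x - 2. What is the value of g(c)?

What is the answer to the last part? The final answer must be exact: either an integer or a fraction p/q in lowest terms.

48499

Part I: 10845 = 3^2 * 5 * 241; sigma = (1 + 3 + 9) * (1 + 5) * (1 + 241) = 13 * 6 * 242 = 18876; answer 18876
Part II: W1 = 18876; c = -9; 8*(-9)^4 + 6*(-9)^3 + 5*(-9)^2 + 2*(-9)^1 - 2 = (52488) + (-4374) + (405) + (-18) + (-2) = 48499; answer 48499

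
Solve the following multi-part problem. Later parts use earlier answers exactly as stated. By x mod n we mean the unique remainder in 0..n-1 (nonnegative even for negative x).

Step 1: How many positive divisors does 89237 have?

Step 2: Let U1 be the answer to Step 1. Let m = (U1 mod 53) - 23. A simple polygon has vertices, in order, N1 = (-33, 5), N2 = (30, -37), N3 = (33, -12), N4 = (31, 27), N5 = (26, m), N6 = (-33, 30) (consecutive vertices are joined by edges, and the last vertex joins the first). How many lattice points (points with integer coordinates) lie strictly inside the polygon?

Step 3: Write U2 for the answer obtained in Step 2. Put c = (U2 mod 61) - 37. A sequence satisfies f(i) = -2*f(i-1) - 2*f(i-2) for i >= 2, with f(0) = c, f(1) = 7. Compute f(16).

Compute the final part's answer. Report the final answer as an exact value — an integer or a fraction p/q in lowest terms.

Step 1: 89237 is prime, so its only divisors are 1 and 89237; count = 2; answer 2
Step 2: U1 = 2; m = -21; cross terms: (-33*-37 - 30*5)=1071, (30*-12 - 33*-37)=861, (33*27 - 31*-12)=1263, (31*-21 - 26*27)=-1353, (26*30 - -33*-21)=87, (-33*5 - -33*30)=825; twice the area = |2754| = 2754; area = 1377; boundary points = 21 + 1 + 1 + 1 + 1 + 25 = 50; strictly interior points = area - boundary/2 + 1 = 1353; answer 1353
Step 3: U2 = 1353; c = -26; f(2) = -2*(7) - 2*(-26) = 38; iterating: f(2)=38, f(3)=-90, f(4)=104, f(5)=-28, f(6)=-152, f(7)=360, f(8)=-416, f(9)=112, f(10)=608, f(11)=-1440, f(12)=1664, f(13)=-448, f(14)=-2432, f(15)=5760, f(16)=-6656; answer -6656

-6656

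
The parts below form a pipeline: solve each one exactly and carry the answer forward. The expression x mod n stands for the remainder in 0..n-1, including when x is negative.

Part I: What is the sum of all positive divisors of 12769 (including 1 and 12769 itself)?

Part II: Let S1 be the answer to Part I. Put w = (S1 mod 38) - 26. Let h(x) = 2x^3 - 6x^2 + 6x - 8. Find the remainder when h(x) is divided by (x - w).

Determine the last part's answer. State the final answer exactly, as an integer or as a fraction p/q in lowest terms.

-35158

Part I: 12769 = 113^2; sigma = (1 + 113 + 12769) = 12883; answer 12883
Part II: S1 = 12883; w = -25; remainder = value at the root: 2*(-25)^3 - 6*(-25)^2 + 6*(-25)^1 - 8 = (-31250) + (-3750) + (-150) + (-8) = -35158; answer -35158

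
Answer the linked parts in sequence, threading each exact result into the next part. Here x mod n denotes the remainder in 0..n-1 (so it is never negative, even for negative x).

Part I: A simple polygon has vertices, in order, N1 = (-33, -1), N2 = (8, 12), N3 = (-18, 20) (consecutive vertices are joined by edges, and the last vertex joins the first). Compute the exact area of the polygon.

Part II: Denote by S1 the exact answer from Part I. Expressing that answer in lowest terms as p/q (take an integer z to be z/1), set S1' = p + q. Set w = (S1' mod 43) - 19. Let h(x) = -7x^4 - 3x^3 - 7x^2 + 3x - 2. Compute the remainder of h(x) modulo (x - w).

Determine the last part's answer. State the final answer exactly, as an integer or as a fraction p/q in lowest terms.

-278476

Part I: cross terms: (-33*12 - 8*-1)=-388, (8*20 - -18*12)=376, (-18*-1 - -33*20)=678; twice the area = |666| = 666; area = 333; answer 333
Part II: S1 = 333; threaded value p + q = 334; w = 14; remainder = value at the root: -7*(14)^4 - 3*(14)^3 - 7*(14)^2 + 3*(14)^1 - 2 = (-268912) + (-8232) + (-1372) + (42) + (-2) = -278476; answer -278476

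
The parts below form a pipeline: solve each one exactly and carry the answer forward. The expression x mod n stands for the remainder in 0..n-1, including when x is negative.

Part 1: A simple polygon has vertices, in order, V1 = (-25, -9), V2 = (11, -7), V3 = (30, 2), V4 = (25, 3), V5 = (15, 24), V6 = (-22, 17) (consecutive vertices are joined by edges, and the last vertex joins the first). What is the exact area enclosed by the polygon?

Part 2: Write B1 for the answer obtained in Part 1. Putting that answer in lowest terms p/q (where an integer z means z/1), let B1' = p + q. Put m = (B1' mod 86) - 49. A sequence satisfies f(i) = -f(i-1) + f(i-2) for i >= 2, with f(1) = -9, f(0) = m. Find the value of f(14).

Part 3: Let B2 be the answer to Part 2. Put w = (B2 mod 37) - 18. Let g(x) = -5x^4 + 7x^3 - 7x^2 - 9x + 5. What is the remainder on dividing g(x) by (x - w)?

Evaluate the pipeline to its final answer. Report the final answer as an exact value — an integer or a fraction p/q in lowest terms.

Part 1: cross terms: (-25*-7 - 11*-9)=274, (11*2 - 30*-7)=232, (30*3 - 25*2)=40, (25*24 - 15*3)=555, (15*17 - -22*24)=783, (-22*-9 - -25*17)=623; twice the area = |2507| = 2507; area = 2507/2; answer 2507/2
Part 2: B1 = 2507/2; threaded value p + q = 2509; m = -34; f(2) = -1*(-9) + 1*(-34) = -25; iterating: f(2)=-25, f(3)=16, f(4)=-41, f(5)=57, f(6)=-98, f(7)=155, f(8)=-253, f(9)=408, f(10)=-661, f(11)=1069, f(12)=-1730, f(13)=2799, f(14)=-4529; answer -4529
Part 3: B2 = -4529; w = 4; remainder = value at the root: -5*(4)^4 + 7*(4)^3 - 7*(4)^2 - 9*(4)^1 + 5 = (-1280) + (448) + (-112) + (-36) + (5) = -975; answer -975

-975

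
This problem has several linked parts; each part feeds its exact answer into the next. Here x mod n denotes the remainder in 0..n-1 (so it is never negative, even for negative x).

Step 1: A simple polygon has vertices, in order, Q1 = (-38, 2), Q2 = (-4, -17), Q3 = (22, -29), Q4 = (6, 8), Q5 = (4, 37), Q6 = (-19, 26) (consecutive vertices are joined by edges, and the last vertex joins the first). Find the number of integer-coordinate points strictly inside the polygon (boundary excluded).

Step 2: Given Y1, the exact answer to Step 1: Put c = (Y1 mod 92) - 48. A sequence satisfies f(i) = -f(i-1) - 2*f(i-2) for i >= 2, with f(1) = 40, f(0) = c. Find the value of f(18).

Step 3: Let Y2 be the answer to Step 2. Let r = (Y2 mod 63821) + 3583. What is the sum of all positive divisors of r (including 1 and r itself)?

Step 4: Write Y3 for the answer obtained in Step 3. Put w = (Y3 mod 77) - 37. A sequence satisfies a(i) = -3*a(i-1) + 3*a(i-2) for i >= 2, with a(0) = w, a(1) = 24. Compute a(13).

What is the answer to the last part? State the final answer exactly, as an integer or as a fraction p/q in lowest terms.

388743624

Step 1: cross terms: (-38*-17 - -4*2)=654, (-4*-29 - 22*-17)=490, (22*8 - 6*-29)=350, (6*37 - 4*8)=190, (4*26 - -19*37)=807, (-19*2 - -38*26)=950; twice the area = |3441| = 3441; area = 3441/2; boundary points = 1 + 2 + 1 + 1 + 1 + 1 = 7; strictly interior points = area - boundary/2 + 1 = 1718; answer 1718
Step 2: Y1 = 1718; c = 14; f(2) = -1*(40) - 2*(14) = -68; iterating: f(2)=-68, f(3)=-12, f(4)=148, f(5)=-124, f(6)=-172, f(7)=420, f(8)=-76, f(9)=-764, f(10)=916, f(11)=612, f(12)=-2444, f(13)=1220, f(14)=3668, f(15)=-6108, f(16)=-1228, f(17)=13444, f(18)=-10988; answer -10988
Step 3: Y2 = -10988; r = 56416; 56416 = 2^5 * 41 * 43; sigma = (1 + 2 + 4 + 8 + 16 + 32) * (1 + 41) * (1 + 43) = 63 * 42 * 44 = 116424; answer 116424
Step 4: Y3 = 116424; w = -37; a(2) = -3*(24) + 3*(-37) = -183; iterating: a(2)=-183, a(3)=621, a(4)=-2412, a(5)=9099, a(6)=-34533, a(7)=130896, a(8)=-496287, a(9)=1881549, a(10)=-7133508, a(11)=27045171, a(12)=-102536037, a(13)=388743624; answer 388743624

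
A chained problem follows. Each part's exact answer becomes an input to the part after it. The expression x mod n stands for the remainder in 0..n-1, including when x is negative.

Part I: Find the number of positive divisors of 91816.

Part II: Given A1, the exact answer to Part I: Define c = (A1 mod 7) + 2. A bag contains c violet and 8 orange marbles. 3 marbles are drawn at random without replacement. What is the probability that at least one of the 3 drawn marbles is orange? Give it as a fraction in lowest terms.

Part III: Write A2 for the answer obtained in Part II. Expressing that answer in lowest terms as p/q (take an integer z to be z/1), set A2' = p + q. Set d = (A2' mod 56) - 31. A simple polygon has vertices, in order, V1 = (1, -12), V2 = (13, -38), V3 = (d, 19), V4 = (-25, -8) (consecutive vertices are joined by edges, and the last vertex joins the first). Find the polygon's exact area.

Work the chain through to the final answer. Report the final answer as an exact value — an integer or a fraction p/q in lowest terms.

904

Part I: 91816 = 2^3 * 23 * 499; number of divisors = (3+1) * (1+1) * (1+1) = 16; answer 16
Part II: A1 = 16; c = 4; total draws C(12,3) = 220; complement C(4,3) = 4; favorable 220 - 4 = 216; P = 54/55; answer 54/55
Part III: A2 = 54/55; threaded value p + q = 109; d = 22; cross terms: (1*-38 - 13*-12)=118, (13*19 - 22*-38)=1083, (22*-8 - -25*19)=299, (-25*-12 - 1*-8)=308; twice the area = |1808| = 1808; area = 904; answer 904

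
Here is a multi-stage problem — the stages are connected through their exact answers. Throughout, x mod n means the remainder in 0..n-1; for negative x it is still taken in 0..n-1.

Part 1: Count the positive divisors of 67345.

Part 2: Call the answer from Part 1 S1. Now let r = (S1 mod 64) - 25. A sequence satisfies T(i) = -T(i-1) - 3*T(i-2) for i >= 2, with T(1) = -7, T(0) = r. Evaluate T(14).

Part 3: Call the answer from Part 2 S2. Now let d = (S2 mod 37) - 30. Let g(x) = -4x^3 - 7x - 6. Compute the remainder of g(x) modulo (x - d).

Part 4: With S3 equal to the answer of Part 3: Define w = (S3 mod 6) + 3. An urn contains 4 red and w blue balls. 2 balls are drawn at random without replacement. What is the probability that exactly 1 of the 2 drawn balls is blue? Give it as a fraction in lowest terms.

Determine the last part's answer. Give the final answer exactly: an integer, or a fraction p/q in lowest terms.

16/33

Part 1: 67345 = 5 * 13469; number of divisors = (1+1) * (1+1) = 4; answer 4
Part 2: S1 = 4; r = -21; T(2) = -1*(-7) - 3*(-21) = 70; iterating: T(2)=70, T(3)=-49, T(4)=-161, T(5)=308, T(6)=175, T(7)=-1099, T(8)=574, T(9)=2723, T(10)=-4445, T(11)=-3724, T(12)=17059, T(13)=-5887, T(14)=-45290; answer -45290
Part 3: S2 = -45290; d = 5; remainder = value at the root: -4*(5)^3 - 7*(5)^1 - 6 = (-500) + (-35) + (-6) = -541; answer -541
Part 4: S3 = -541; w = 8; total draws C(12,2) = 66; favorable C(8,1)*C(4,1) = 32; P = 16/33; answer 16/33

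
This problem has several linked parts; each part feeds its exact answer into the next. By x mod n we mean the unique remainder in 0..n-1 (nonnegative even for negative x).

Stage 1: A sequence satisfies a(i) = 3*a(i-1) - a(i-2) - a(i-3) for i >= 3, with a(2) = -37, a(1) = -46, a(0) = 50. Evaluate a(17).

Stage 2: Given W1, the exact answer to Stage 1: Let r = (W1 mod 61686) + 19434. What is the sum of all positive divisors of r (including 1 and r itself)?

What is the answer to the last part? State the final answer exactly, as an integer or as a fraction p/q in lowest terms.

Stage 1: a(3) = 3*(-37) - 1*(-46) - 1*(50) = -115; iterating: a(3)=-115, a(4)=-262, a(5)=-634, a(6)=-1525, a(7)=-3679, a(8)=-8878, a(9)=-21430, a(10)=-51733, a(11)=-124891, a(12)=-301510, a(13)=-727906, a(14)=-1757317, a(15)=-4242535, a(16)=-10242382, a(17)=-24727294; answer -24727294
Stage 2: W1 = -24727294; r = 28226; 28226 = 2 * 11 * 1283; sigma = (1 + 2) * (1 + 11) * (1 + 1283) = 3 * 12 * 1284 = 46224; answer 46224

46224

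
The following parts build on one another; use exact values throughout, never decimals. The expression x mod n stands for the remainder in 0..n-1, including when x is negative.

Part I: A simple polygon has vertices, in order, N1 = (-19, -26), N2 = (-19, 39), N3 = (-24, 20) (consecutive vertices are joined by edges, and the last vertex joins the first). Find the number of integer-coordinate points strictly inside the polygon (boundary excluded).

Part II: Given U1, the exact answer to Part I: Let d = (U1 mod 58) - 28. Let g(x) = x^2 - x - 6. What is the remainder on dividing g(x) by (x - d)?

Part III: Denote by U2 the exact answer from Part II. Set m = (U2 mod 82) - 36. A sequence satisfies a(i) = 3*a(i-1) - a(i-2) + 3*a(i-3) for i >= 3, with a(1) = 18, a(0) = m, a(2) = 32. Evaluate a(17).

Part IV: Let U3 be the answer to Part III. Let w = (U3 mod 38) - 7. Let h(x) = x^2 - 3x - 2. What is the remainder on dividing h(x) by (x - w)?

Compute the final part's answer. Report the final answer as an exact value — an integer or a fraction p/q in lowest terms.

Part I: cross terms: (-19*39 - -19*-26)=-1235, (-19*20 - -24*39)=556, (-24*-26 - -19*20)=1004; twice the area = |325| = 325; area = 325/2; boundary points = 65 + 1 + 1 = 67; strictly interior points = area - boundary/2 + 1 = 130; answer 130
Part II: U1 = 130; d = -14; remainder = value at the root: 1*(-14)^2 - 1*(-14)^1 - 6 = (196) + (14) + (-6) = 204; answer 204
Part III: U2 = 204; m = 4; a(3) = 3*(32) - 1*(18) + 3*(4) = 90; iterating: a(3)=90, a(4)=292, a(5)=882, a(6)=2624, a(7)=7866, a(8)=23620, a(9)=70866, a(10)=212576, a(11)=637722, a(12)=1913188, a(13)=5739570, a(14)=17218688, a(15)=51656058, a(16)=154968196, a(17)=464904594; answer 464904594
Part IV: U3 = 464904594; w = 9; remainder = value at the root: 1*(9)^2 - 3*(9)^1 - 2 = (81) + (-27) + (-2) = 52; answer 52

52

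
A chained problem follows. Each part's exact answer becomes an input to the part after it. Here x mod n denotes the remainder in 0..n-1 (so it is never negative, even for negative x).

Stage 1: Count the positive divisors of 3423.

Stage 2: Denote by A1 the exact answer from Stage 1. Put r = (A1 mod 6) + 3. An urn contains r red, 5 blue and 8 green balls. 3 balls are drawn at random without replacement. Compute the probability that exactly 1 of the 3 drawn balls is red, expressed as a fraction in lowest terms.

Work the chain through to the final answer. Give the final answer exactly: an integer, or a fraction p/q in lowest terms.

Stage 1: 3423 = 3 * 7 * 163; number of divisors = (1+1) * (1+1) * (1+1) = 8; answer 8
Stage 2: A1 = 8; r = 5; total draws C(18,3) = 816; favorable C(5,1)*C(13,2) = 390; P = 65/136; answer 65/136

65/136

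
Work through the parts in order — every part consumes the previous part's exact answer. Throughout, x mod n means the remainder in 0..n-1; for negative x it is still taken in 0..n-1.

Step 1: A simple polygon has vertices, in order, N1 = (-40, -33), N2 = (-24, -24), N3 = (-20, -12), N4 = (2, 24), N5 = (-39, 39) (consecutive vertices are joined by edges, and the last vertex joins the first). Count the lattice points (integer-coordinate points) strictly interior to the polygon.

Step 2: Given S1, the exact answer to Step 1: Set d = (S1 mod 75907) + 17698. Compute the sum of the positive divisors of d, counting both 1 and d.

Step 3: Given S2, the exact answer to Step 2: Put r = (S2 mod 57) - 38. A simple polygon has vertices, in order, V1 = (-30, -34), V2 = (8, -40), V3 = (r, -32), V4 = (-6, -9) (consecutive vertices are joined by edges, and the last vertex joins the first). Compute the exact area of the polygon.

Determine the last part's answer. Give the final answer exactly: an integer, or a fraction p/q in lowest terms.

Step 1: cross terms: (-40*-24 - -24*-33)=168, (-24*-12 - -20*-24)=-192, (-20*24 - 2*-12)=-456, (2*39 - -39*24)=1014, (-39*-33 - -40*39)=2847; twice the area = |3381| = 3381; area = 3381/2; boundary points = 1 + 4 + 2 + 1 + 1 = 9; strictly interior points = area - boundary/2 + 1 = 1687; answer 1687
Step 2: S1 = 1687; d = 19385; 19385 = 5 * 3877; sigma = (1 + 5) * (1 + 3877) = 6 * 3878 = 23268; answer 23268
Step 3: S2 = 23268; r = -26; cross terms: (-30*-40 - 8*-34)=1472, (8*-32 - -26*-40)=-1296, (-26*-9 - -6*-32)=42, (-6*-34 - -30*-9)=-66; twice the area = |152| = 152; area = 76; answer 76

76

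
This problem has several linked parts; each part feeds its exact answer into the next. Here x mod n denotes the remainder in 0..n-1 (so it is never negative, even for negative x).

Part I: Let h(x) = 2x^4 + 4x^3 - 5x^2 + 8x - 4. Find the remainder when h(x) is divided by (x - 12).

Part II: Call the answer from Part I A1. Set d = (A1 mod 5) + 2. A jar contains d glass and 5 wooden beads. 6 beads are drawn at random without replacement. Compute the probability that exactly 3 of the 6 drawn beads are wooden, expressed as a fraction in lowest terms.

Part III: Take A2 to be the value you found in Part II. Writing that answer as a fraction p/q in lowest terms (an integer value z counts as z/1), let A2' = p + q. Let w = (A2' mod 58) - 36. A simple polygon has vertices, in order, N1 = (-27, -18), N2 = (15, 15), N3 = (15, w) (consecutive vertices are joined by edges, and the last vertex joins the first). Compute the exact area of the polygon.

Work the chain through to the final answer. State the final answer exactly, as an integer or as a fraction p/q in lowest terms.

Part I: remainder = value at the root: 2*(12)^4 + 4*(12)^3 - 5*(12)^2 + 8*(12)^1 - 4 = (41472) + (6912) + (-720) + (96) + (-4) = 47756; answer 47756
Part II: A1 = 47756; d = 3; total draws C(8,6) = 28; favorable C(5,3)*C(3,3) = 10; P = 5/14; answer 5/14
Part III: A2 = 5/14; threaded value p + q = 19; w = -17; cross terms: (-27*15 - 15*-18)=-135, (15*-17 - 15*15)=-480, (15*-18 - -27*-17)=-729; twice the area = |-1344| = 1344; area = 672; answer 672

672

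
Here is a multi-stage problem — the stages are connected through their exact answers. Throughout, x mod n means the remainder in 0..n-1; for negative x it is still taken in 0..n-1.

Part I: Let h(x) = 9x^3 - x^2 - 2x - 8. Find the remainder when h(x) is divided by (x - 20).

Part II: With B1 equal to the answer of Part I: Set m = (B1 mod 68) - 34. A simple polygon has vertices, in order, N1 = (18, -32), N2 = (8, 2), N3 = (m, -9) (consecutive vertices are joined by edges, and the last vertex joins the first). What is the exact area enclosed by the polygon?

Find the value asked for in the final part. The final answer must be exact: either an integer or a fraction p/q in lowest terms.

Part I: remainder = value at the root: 9*(20)^3 - 1*(20)^2 - 2*(20)^1 - 8 = (72000) + (-400) + (-40) + (-8) = 71552; answer 71552
Part II: B1 = 71552; m = -18; cross terms: (18*2 - 8*-32)=292, (8*-9 - -18*2)=-36, (-18*-32 - 18*-9)=738; twice the area = |994| = 994; area = 497; answer 497

497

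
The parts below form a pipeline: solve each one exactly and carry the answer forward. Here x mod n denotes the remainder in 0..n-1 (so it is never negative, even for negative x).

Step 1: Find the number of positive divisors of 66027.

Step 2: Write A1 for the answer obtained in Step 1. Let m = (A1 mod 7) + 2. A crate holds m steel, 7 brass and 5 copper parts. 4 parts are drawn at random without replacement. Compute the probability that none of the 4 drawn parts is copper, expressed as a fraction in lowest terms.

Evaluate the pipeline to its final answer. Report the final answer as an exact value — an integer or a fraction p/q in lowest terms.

Step 1: 66027 = 3 * 13 * 1693; number of divisors = (1+1) * (1+1) * (1+1) = 8; answer 8
Step 2: A1 = 8; m = 3; total draws C(15,4) = 1365; favorable C(10,4) = 210; P = 2/13; answer 2/13

2/13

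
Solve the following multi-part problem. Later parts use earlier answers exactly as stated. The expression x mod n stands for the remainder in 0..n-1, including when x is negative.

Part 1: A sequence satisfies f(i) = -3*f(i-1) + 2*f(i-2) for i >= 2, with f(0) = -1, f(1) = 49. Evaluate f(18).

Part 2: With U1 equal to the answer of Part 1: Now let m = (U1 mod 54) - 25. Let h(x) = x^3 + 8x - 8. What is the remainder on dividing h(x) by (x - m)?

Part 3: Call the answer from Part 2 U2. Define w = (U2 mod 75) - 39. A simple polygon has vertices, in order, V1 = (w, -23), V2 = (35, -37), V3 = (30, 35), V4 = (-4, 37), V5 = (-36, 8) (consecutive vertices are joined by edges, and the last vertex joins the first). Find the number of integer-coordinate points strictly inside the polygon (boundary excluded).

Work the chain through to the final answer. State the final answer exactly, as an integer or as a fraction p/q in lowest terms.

Part 1: f(2) = -3*(49) + 2*(-1) = -149; iterating: f(2)=-149, f(3)=545, f(4)=-1933, f(5)=6889, f(6)=-24533, f(7)=87377, f(8)=-311197, f(9)=1108345, f(10)=-3947429, f(11)=14058977, f(12)=-50071789, f(13)=178333321, f(14)=-635143541, f(15)=2262097265, f(16)=-8056578877, f(17)=28693931161, f(18)=-102194951237; answer -102194951237
Part 2: U1 = -102194951237; m = -24; remainder = value at the root: 1*(-24)^3 + 8*(-24)^1 - 8 = (-13824) + (-192) + (-8) = -14024; answer -14024
Part 3: U2 = -14024; w = -38; cross terms: (-38*-37 - 35*-23)=2211, (35*35 - 30*-37)=2335, (30*37 - -4*35)=1250, (-4*8 - -36*37)=1300, (-36*-23 - -38*8)=1132; twice the area = |8228| = 8228; area = 4114; boundary points = 1 + 1 + 2 + 1 + 1 = 6; strictly interior points = area - boundary/2 + 1 = 4112; answer 4112

4112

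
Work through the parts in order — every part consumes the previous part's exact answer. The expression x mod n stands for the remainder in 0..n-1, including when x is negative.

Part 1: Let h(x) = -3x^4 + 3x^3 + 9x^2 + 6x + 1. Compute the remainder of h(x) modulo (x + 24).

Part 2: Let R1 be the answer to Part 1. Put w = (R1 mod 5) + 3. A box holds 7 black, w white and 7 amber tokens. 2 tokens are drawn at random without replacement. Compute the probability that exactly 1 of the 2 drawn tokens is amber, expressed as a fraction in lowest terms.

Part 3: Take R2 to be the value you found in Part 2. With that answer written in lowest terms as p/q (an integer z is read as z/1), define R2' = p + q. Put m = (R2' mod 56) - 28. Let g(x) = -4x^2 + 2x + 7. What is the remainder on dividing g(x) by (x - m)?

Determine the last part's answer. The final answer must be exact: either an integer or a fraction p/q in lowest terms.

Part 1: remainder = value at the root: -3*(-24)^4 + 3*(-24)^3 + 9*(-24)^2 + 6*(-24)^1 + 1 = (-995328) + (-41472) + (5184) + (-144) + (1) = -1031759; answer -1031759
Part 2: R1 = -1031759; w = 4; total draws C(18,2) = 153; favorable C(7,1)*C(11,1) = 77; P = 77/153; answer 77/153
Part 3: R2 = 77/153; threaded value p + q = 230; m = -22; remainder = value at the root: -4*(-22)^2 + 2*(-22)^1 + 7 = (-1936) + (-44) + (7) = -1973; answer -1973

-1973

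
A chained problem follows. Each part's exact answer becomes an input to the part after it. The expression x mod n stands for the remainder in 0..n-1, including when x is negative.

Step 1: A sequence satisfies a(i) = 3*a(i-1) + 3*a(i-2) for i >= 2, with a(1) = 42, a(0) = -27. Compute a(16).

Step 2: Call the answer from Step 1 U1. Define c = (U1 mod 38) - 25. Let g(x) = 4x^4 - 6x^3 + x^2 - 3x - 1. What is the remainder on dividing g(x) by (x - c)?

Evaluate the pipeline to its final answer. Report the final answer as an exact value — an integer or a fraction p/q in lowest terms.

Step 1: a(2) = 3*(42) + 3*(-27) = 45; iterating: a(2)=45, a(3)=261, a(4)=918, a(5)=3537, a(6)=13365, a(7)=50706, a(8)=192213, a(9)=728757, a(10)=2762910, a(11)=10475001, a(12)=39713733, a(13)=150566202, a(14)=570839805, a(15)=2164218021, a(16)=8205173478; answer 8205173478
Step 2: U1 = 8205173478; c = 7; remainder = value at the root: 4*(7)^4 - 6*(7)^3 + 1*(7)^2 - 3*(7)^1 - 1 = (9604) + (-2058) + (49) + (-21) + (-1) = 7573; answer 7573

7573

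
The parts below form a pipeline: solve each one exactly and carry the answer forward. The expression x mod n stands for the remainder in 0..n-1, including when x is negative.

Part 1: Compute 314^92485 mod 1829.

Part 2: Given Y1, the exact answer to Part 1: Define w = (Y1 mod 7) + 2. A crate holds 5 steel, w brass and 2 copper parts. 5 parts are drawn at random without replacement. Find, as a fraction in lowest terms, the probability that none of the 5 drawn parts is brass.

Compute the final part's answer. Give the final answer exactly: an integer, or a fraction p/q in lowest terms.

Part 1: squarings mod 1829: 314^1=314, 314^2=1659, 314^4=1465, 314^8=808, 314^16=1740, 314^32=605, 314^64=225, 314^128=1242, 314^256=717, 314^512=140, 314^1024=1310, 314^2048=498, 314^4096=1089, 314^8192=729, 314^16384=1031, 314^32768=312, 314^65536=407; 314^92485 = 314^1 * 314^4 * 314^64 * 314^256 * 314^2048 * 314^8192 * 314^16384 * 314^65536 = 993 (mod 1829); answer 993
Part 2: Y1 = 993; w = 8; total draws C(15,5) = 3003; favorable C(7,5) = 21; P = 1/143; answer 1/143

1/143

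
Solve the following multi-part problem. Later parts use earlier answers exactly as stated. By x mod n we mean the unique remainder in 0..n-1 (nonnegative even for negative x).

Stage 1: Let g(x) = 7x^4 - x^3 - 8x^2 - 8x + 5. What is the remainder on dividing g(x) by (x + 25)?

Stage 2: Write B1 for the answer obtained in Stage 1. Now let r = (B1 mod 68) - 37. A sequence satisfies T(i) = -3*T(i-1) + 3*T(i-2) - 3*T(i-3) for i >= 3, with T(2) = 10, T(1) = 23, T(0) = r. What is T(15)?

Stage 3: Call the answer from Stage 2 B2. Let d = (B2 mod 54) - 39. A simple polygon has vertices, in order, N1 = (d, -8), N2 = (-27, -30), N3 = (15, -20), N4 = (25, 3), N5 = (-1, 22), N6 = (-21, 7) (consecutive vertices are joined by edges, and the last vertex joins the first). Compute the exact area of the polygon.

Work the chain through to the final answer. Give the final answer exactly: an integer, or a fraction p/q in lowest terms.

Stage 1: remainder = value at the root: 7*(-25)^4 - 1*(-25)^3 - 8*(-25)^2 - 8*(-25)^1 + 5 = (2734375) + (15625) + (-5000) + (200) + (5) = 2745205; answer 2745205
Stage 2: B1 = 2745205; r = 8; T(3) = -3*(10) + 3*(23) - 3*(8) = 15; iterating: T(3)=15, T(4)=-84, T(5)=267, T(6)=-1098, T(7)=4347, T(8)=-17136, T(9)=67743, T(10)=-267678, T(11)=1057671, T(12)=-4179276, T(13)=16513875, T(14)=-65252466, T(15)=257836851; answer 257836851
Stage 3: B2 = 257836851; d = -12; cross terms: (-12*-30 - -27*-8)=144, (-27*-20 - 15*-30)=990, (15*3 - 25*-20)=545, (25*22 - -1*3)=553, (-1*7 - -21*22)=455, (-21*-8 - -12*7)=252; twice the area = |2939| = 2939; area = 2939/2; answer 2939/2

2939/2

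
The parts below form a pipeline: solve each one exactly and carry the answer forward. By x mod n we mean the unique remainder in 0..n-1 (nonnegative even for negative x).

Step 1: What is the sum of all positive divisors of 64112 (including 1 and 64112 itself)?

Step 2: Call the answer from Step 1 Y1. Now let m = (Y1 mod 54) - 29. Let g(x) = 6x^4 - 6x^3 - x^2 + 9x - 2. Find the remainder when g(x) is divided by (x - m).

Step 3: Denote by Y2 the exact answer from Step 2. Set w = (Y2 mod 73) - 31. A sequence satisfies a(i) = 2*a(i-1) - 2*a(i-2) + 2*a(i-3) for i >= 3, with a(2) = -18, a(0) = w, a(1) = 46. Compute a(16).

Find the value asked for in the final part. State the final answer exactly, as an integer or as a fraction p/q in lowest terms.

Step 1: 64112 = 2^4 * 4007; sigma = (1 + 2 + 4 + 8 + 16) * (1 + 4007) = 31 * 4008 = 124248; answer 124248
Step 2: Y1 = 124248; m = 19; remainder = value at the root: 6*(19)^4 - 6*(19)^3 - 1*(19)^2 + 9*(19)^1 - 2 = (781926) + (-41154) + (-361) + (171) + (-2) = 740580; answer 740580
Step 3: Y2 = 740580; w = 37; a(3) = 2*(-18) - 2*(46) + 2*(37) = -54; iterating: a(3)=-54, a(4)=20, a(5)=112, a(6)=76, a(7)=-32, a(8)=8, a(9)=232, a(10)=384, a(11)=320, a(12)=336, a(13)=800, a(14)=1568, a(15)=2208, a(16)=2880; answer 2880

2880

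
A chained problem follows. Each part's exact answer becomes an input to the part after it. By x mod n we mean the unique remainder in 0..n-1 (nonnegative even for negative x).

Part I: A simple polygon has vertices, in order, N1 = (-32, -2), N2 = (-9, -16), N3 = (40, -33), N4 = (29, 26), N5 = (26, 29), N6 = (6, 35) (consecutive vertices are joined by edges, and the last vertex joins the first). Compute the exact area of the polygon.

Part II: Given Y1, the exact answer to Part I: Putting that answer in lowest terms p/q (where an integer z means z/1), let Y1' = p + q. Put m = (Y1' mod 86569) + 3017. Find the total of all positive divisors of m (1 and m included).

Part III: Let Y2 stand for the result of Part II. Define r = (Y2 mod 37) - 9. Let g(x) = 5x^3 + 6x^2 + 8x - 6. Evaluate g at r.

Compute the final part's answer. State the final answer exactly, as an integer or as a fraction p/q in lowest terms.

Part I: cross terms: (-32*-16 - -9*-2)=494, (-9*-33 - 40*-16)=937, (40*26 - 29*-33)=1997, (29*29 - 26*26)=165, (26*35 - 6*29)=736, (6*-2 - -32*35)=1108; twice the area = |5437| = 5437; area = 5437/2; answer 5437/2
Part II: Y1 = 5437/2; threaded value p + q = 5439; m = 8456; 8456 = 2^3 * 7 * 151; sigma = (1 + 2 + 4 + 8) * (1 + 7) * (1 + 151) = 15 * 8 * 152 = 18240; answer 18240
Part III: Y2 = 18240; r = 27; 5*(27)^3 + 6*(27)^2 + 8*(27)^1 - 6 = (98415) + (4374) + (216) + (-6) = 102999; answer 102999

102999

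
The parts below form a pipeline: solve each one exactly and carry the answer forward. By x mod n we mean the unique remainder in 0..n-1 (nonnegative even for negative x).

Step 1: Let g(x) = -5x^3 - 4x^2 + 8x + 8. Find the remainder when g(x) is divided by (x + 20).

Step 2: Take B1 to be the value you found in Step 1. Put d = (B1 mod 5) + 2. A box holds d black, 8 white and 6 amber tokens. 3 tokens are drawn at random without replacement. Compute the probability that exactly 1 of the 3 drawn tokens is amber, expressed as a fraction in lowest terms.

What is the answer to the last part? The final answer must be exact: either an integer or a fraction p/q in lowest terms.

Step 1: remainder = value at the root: -5*(-20)^3 - 4*(-20)^2 + 8*(-20)^1 + 8 = (40000) + (-1600) + (-160) + (8) = 38248; answer 38248
Step 2: B1 = 38248; d = 5; total draws C(19,3) = 969; favorable C(6,1)*C(13,2) = 468; P = 156/323; answer 156/323

156/323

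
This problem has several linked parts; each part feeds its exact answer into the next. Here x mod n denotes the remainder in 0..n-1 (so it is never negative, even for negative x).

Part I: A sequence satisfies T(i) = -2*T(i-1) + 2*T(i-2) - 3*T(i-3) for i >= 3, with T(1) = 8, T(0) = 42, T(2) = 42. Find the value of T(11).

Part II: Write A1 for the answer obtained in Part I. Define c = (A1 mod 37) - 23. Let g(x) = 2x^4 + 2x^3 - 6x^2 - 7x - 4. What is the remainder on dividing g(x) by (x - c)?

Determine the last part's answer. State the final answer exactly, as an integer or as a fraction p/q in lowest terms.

25967

Part I: T(3) = -2*(42) + 2*(8) - 3*(42) = -194; iterating: T(3)=-194, T(4)=448, T(5)=-1410, T(6)=4298, T(7)=-12760, T(8)=38346, T(9)=-115106, T(10)=345184, T(11)=-1035618; answer -1035618
Part II: A1 = -1035618; c = -11; remainder = value at the root: 2*(-11)^4 + 2*(-11)^3 - 6*(-11)^2 - 7*(-11)^1 - 4 = (29282) + (-2662) + (-726) + (77) + (-4) = 25967; answer 25967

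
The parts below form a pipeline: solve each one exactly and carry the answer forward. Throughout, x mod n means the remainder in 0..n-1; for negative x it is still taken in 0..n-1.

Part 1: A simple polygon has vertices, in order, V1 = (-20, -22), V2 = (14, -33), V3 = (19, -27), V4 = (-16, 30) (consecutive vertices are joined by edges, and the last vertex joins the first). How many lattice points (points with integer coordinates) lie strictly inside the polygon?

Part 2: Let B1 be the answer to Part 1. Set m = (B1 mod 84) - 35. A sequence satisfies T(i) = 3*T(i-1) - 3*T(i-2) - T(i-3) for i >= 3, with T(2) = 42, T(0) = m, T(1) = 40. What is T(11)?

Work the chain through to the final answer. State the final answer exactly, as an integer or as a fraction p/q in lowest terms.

Part 1: cross terms: (-20*-33 - 14*-22)=968, (14*-27 - 19*-33)=249, (19*30 - -16*-27)=138, (-16*-22 - -20*30)=952; twice the area = |2307| = 2307; area = 2307/2; boundary points = 1 + 1 + 1 + 4 = 7; strictly interior points = area - boundary/2 + 1 = 1151; answer 1151
Part 2: B1 = 1151; m = 24; T(3) = 3*(42) - 3*(40) - 1*(24) = -18; iterating: T(3)=-18, T(4)=-220, T(5)=-648, T(6)=-1266, T(7)=-1634, T(8)=-456, T(9)=4800, T(10)=17402, T(11)=38262; answer 38262

38262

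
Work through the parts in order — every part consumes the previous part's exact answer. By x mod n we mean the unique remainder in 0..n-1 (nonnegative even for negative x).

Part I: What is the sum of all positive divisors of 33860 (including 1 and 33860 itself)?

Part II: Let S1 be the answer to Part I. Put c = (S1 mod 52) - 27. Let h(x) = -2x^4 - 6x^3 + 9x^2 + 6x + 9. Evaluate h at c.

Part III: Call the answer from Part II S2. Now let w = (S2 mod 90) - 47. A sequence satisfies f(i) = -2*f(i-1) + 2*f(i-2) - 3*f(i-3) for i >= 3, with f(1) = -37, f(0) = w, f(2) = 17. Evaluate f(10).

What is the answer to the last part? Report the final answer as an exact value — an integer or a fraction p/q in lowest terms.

277099

Part I: 33860 = 2^2 * 5 * 1693; sigma = (1 + 2 + 4) * (1 + 5) * (1 + 1693) = 7 * 6 * 1694 = 71148; answer 71148
Part II: S1 = 71148; c = -15; -2*(-15)^4 - 6*(-15)^3 + 9*(-15)^2 + 6*(-15)^1 + 9 = (-101250) + (20250) + (2025) + (-90) + (9) = -79056; answer -79056
Part III: S2 = -79056; w = 7; f(3) = -2*(17) + 2*(-37) - 3*(7) = -129; iterating: f(3)=-129, f(4)=403, f(5)=-1115, f(6)=3423, f(7)=-10285, f(8)=30761, f(9)=-92361, f(10)=277099; answer 277099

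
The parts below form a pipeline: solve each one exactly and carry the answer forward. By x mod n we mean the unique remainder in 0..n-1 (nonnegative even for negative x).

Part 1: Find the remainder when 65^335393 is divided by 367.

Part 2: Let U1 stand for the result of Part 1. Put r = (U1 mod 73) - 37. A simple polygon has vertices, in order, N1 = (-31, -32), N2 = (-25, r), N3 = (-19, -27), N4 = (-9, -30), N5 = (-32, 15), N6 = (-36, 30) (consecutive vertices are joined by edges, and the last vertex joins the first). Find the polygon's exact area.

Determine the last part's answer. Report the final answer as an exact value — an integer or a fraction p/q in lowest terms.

Part 1: squarings mod 367: 65^1=65, 65^2=188, 65^4=112, 65^8=66, 65^16=319, 65^32=102, 65^64=128, 65^128=236, 65^256=279, 65^512=37, 65^1024=268, 65^2048=259, 65^4096=287, 65^8192=161, 65^16384=231, 65^32768=146, 65^65536=30, 65^131072=166, 65^262144=31; 65^335393 = 65^1 * 65^32 * 65^512 * 65^1024 * 65^2048 * 65^4096 * 65^65536 * 65^262144 = 254 (mod 367); answer 254
Part 2: U1 = 254; r = -2; cross terms: (-31*-2 - -25*-32)=-738, (-25*-27 - -19*-2)=637, (-19*-30 - -9*-27)=327, (-9*15 - -32*-30)=-1095, (-32*30 - -36*15)=-420, (-36*-32 - -31*30)=2082; twice the area = |793| = 793; area = 793/2; answer 793/2

793/2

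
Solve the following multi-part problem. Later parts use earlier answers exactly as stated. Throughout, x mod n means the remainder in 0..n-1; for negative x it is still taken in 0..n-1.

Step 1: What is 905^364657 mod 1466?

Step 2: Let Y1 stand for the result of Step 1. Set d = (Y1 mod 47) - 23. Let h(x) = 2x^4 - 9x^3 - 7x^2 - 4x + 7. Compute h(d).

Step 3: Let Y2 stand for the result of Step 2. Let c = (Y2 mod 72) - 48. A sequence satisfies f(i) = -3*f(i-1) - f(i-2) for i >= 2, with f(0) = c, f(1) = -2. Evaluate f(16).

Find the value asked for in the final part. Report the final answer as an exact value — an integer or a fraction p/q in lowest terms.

31813938

Step 1: squarings mod 1466: 905^1=905, 905^2=997, 905^4=61, 905^8=789, 905^16=937, 905^32=1301, 905^64=837, 905^128=1287, 905^256=1255, 905^512=541, 905^1024=947, 905^2048=1083, 905^4096=89, 905^8192=591, 905^16384=373, 905^32768=1325, 905^65536=823, 905^131072=37, 905^262144=1369; 905^364657 = 905^1 * 905^16 * 905^32 * 905^64 * 905^4096 * 905^32768 * 905^65536 * 905^262144 = 445 (mod 1466); answer 445
Step 2: Y1 = 445; d = -1; 2*(-1)^4 - 9*(-1)^3 - 7*(-1)^2 - 4*(-1)^1 + 7 = (2) + (9) + (-7) + (4) + (7) = 15; answer 15
Step 3: Y2 = 15; c = -33; f(2) = -3*(-2) - 1*(-33) = 39; iterating: f(2)=39, f(3)=-115, f(4)=306, f(5)=-803, f(6)=2103, f(7)=-5506, f(8)=14415, f(9)=-37739, f(10)=98802, f(11)=-258667, f(12)=677199, f(13)=-1772930, f(14)=4641591, f(15)=-12151843, f(16)=31813938; answer 31813938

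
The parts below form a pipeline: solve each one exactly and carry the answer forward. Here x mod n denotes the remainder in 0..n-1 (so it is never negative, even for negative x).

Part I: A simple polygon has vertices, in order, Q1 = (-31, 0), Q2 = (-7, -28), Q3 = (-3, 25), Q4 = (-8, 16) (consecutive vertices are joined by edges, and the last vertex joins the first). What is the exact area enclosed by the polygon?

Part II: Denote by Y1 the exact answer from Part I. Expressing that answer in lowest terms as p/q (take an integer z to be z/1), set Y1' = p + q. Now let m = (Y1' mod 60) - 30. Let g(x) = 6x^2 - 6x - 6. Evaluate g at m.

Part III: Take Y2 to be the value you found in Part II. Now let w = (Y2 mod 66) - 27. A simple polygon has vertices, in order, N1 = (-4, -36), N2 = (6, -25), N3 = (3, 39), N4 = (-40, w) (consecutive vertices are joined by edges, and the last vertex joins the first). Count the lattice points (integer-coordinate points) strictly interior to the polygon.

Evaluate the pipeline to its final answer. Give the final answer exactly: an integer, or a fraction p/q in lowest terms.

Part I: cross terms: (-31*-28 - -7*0)=868, (-7*25 - -3*-28)=-259, (-3*16 - -8*25)=152, (-8*0 - -31*16)=496; twice the area = |1257| = 1257; area = 1257/2; answer 1257/2
Part II: Y1 = 1257/2; threaded value p + q = 1259; m = 29; 6*(29)^2 - 6*(29)^1 - 6 = (5046) + (-174) + (-6) = 4866; answer 4866
Part III: Y2 = 4866; w = 21; cross terms: (-4*-25 - 6*-36)=316, (6*39 - 3*-25)=309, (3*21 - -40*39)=1623, (-40*-36 - -4*21)=1524; twice the area = |3772| = 3772; area = 1886; boundary points = 1 + 1 + 1 + 3 = 6; strictly interior points = area - boundary/2 + 1 = 1884; answer 1884

1884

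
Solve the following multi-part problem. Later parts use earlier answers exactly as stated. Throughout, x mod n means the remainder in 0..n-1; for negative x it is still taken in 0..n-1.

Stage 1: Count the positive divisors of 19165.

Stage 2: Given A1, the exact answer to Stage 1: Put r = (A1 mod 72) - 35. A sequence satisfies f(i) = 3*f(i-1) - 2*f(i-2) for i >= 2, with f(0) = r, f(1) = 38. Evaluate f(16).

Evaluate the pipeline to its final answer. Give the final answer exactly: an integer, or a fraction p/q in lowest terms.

4521884

Stage 1: 19165 = 5 * 3833; number of divisors = (1+1) * (1+1) = 4; answer 4
Stage 2: A1 = 4; r = -31; f(2) = 3*(38) - 2*(-31) = 176; iterating: f(2)=176, f(3)=452, f(4)=1004, f(5)=2108, f(6)=4316, f(7)=8732, f(8)=17564, f(9)=35228, f(10)=70556, f(11)=141212, f(12)=282524, f(13)=565148, f(14)=1130396, f(15)=2260892, f(16)=4521884; answer 4521884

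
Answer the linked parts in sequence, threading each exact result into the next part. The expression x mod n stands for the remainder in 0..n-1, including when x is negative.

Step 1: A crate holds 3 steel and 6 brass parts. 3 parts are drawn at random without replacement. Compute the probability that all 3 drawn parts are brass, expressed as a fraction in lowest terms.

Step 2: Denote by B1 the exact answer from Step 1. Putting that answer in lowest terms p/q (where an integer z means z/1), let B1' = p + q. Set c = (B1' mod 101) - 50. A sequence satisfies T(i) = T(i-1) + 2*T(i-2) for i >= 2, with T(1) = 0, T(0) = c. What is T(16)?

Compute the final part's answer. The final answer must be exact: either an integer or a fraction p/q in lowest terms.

Step 1: total draws C(9,3) = 84; favorable C(6,3) = 20; P = 5/21; answer 5/21
Step 2: B1 = 5/21; threaded value p + q = 26; c = -24; T(2) = 1*(0) + 2*(-24) = -48; iterating: T(2)=-48, T(3)=-48, T(4)=-144, T(5)=-240, T(6)=-528, T(7)=-1008, T(8)=-2064, T(9)=-4080, T(10)=-8208, T(11)=-16368, T(12)=-32784, T(13)=-65520, T(14)=-131088, T(15)=-262128, T(16)=-524304; answer -524304

-524304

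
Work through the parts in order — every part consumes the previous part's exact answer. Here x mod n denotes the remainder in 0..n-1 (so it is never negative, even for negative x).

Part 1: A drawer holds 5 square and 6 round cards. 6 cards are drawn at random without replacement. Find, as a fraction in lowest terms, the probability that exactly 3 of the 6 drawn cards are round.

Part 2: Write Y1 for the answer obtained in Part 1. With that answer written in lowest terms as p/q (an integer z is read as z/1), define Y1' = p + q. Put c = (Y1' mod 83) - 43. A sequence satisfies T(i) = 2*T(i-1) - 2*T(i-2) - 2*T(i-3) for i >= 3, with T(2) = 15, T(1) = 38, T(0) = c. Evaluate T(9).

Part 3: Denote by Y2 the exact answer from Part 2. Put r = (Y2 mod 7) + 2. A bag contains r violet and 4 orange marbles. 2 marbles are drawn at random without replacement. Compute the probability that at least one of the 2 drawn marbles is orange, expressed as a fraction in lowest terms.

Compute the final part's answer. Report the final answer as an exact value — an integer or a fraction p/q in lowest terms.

Part 1: total draws C(11,6) = 462; favorable C(6,3)*C(5,3) = 200; P = 100/231; answer 100/231
Part 2: Y1 = 100/231; threaded value p + q = 331; c = 39; T(3) = 2*(15) - 2*(38) - 2*(39) = -124; iterating: T(3)=-124, T(4)=-354, T(5)=-490, T(6)=-24, T(7)=1640, T(8)=4308, T(9)=5384; answer 5384
Part 3: Y2 = 5384; r = 3; total draws C(7,2) = 21; complement C(3,2) = 3; favorable 21 - 3 = 18; P = 6/7; answer 6/7

6/7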